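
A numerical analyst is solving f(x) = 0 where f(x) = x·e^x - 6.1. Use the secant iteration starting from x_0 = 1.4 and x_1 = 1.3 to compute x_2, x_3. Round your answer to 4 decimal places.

f(1.4) = -0.422720, f(1.3) = -1.329914
x_2 = 1.300000 − (-1.329914)·(1.300000 − 1.400000) / (-1.329914 − (-0.422720)) = 1.300000 − (0.132991)/(-0.907194) = 1.446596
f(1.446596) = 0.046052
x_3 = 1.446596 − 0.046052·(1.446596 − 1.300000) / (0.046052 − (-1.329914)) = 1.446596 − (0.006751)/(1.375966) = 1.441690

1.4466, 1.4417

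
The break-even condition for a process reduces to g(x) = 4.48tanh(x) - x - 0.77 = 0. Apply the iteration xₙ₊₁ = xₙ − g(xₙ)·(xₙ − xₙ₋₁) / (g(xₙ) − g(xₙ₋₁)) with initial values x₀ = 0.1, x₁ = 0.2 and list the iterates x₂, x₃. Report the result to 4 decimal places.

g(0.1) = -0.423487, g(0.2) = -0.085759
x₂ = 0.200000 − (-0.085759)·(0.200000 − 0.100000) / (-0.085759 − (-0.423487)) = 0.200000 − (-0.008576)/(0.337729) = 0.225393
g(0.225393) = -0.002392
x₃ = 0.225393 − (-0.002392)·(0.225393 − 0.200000) / (-0.002392 − (-0.085759)) = 0.225393 − (-0.000061)/(0.083367) = 0.226121

0.2254, 0.2261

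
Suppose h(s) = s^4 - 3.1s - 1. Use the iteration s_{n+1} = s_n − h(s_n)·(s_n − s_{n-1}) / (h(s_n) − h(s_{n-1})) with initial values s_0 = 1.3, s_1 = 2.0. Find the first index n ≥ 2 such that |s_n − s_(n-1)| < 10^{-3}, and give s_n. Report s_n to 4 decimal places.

n = 6, s_n = 1.5528

h(1.3) = -2.173900, h(2.0) = 8.800000
s_2 = 2.000000 − 8.800000·(0.700000)/(10.973900) = 1.438668;  |Δ| = 0.561332
h(1.438668) = -1.175940
s_3 = 1.438668 − (-1.175940)·(-0.561332)/(-9.975940) = 1.504837;  |Δ| = 0.066168
h(1.504837) = -0.536883
s_4 = 1.504837 − (-0.536883)·(0.066168)/(0.639057) = 1.560426;  |Δ| = 0.055589
h(1.560426) = 0.091559
s_5 = 1.560426 − 0.091559·(0.055589)/(0.628442) = 1.552327;  |Δ| = 0.008099
h(1.552327) = -0.005468
s_6 = 1.552327 − (-0.005468)·(-0.008099)/(-0.097026) = 1.552783;  |Δ| = 0.000456
|s_6 − s_5| = 0.000456 < 10^{-3}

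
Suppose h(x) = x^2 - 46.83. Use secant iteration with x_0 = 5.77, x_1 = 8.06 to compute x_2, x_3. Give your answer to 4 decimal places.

h(5.77) = -13.537100, h(8.06) = 18.133600
x_2 = 8.060000 − 18.133600·(8.060000 − 5.770000) / (18.133600 − (-13.537100)) = 8.060000 − (41.525944)/(31.670700) = 6.748821
h(6.748821) = -1.283410
x_3 = 6.748821 − (-1.283410)·(6.748821 − 8.060000) / (-1.283410 − 18.133600) = 6.748821 − (1.682779)/(-19.417010) = 6.835487

6.7488, 6.8355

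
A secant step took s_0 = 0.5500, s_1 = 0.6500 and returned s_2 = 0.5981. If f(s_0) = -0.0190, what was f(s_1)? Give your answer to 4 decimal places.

The secant line through (0.5500, -0.0190) and (0.6500, f(s_1)) crosses zero at s_2 = 0.5981.
So (0.5500, -0.0190), (0.6500, f(s_1)), (0.5981, 0) are collinear:
f(s_1) = -0.0190 · (0.6500 − 0.5981) / (0.5500 − 0.5981) = -0.0190 · (0.051900)/(-0.048100) = 0.020501

0.0205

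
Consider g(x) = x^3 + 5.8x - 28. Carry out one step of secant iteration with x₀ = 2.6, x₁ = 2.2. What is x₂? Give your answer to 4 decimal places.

g(2.6) = 4.656000, g(2.2) = -4.592000
x₂ = 2.200000 − (-4.592000)·(2.200000 − 2.600000) / (-4.592000 − 4.656000) = 2.200000 − (1.836800)/(-9.248000) = 2.398616

2.3986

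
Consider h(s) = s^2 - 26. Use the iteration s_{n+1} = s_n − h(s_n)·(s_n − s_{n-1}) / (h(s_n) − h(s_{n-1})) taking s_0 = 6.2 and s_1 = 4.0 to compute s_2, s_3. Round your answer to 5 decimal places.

h(6.2) = 12.4400000, h(4.0) = -10.0000000
s_2 = 4.0000000 − (-10.0000000)·(4.0000000 − 6.2000000) / (-10.0000000 − 12.4400000) = 4.0000000 − (22.0000000)/(-22.4400000) = 4.9803922
h(4.9803922) = -1.1956940
s_3 = 4.9803922 − (-1.1956940)·(4.9803922 − 4.0000000) / (-1.1956940 − (-10.0000000)) = 4.9803922 − (-1.1722490)/(8.8043060) = 5.1135371

4.98039, 5.11354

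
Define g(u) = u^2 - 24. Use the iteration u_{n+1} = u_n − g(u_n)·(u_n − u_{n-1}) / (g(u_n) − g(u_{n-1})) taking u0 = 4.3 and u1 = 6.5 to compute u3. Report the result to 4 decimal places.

4.8864

g(4.3) = -5.510000, g(6.5) = 18.250000
u2 = 6.500000 − 18.250000·(6.500000 − 4.300000) / (18.250000 − (-5.510000)) = 6.500000 − (40.150000)/(23.760000) = 4.810185
g(4.810185) = -0.862118
u3 = 4.810185 − (-0.862118)·(4.810185 − 6.500000) / (-0.862118 − 18.250000) = 4.810185 − (1.456821)/(-19.112118) = 4.886410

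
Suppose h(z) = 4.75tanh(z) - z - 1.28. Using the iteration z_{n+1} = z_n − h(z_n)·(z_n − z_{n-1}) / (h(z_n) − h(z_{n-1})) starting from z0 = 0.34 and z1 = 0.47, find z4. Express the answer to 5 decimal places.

h(0.34) = -0.0644824, h(0.47) = 0.3314467
z2 = 0.4700000 − 0.3314467·(0.4700000 − 0.3400000) / (0.3314467 − (-0.0644824)) = 0.4700000 − (0.0430881)/(0.3959291) = 0.3611722
h(0.3611722) = 0.0034970
z3 = 0.3611722 − 0.0034970·(0.3611722 − 0.4700000) / (0.0034970 − 0.3314467) = 0.3611722 − (-0.0003806)/(-0.3279497) = 0.3600118
h(0.3600118) = -0.0001958
z4 = 0.3600118 − (-0.0001958)·(0.3600118 − 0.3611722) / (-0.0001958 − 0.0034970) = 0.3600118 − (0.0000002)/(-0.0036928) = 0.3600733

0.36007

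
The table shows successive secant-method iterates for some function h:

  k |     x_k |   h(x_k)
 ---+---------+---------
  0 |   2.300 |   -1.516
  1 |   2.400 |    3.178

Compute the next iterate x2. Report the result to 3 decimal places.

x2 = 2.400 − 3.178·(2.400 − 2.300) / (3.178 − (-1.516))
   = 2.400 − (0.31780)/(4.69400) = 2.33230

2.332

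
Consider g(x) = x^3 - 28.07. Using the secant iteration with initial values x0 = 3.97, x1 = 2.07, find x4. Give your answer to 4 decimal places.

g(3.97) = 34.500773, g(2.07) = -19.200257
x2 = 2.070000 − (-19.200257)·(2.070000 − 3.970000) / (-19.200257 − 34.500773) = 2.070000 − (36.480488)/(-53.701030) = 2.749326
g(2.749326) = -7.288420
x3 = 2.749326 − (-7.288420)·(2.749326 − 2.070000) / (-7.288420 − (-19.200257)) = 2.749326 − (-4.951211)/(11.911837) = 3.164980
g(3.164980) = 3.633927
x4 = 3.164980 − 3.633927·(3.164980 − 2.749326) / (3.633927 − (-7.288420)) = 3.164980 − (1.510459)/(10.922347) = 3.026690

3.0267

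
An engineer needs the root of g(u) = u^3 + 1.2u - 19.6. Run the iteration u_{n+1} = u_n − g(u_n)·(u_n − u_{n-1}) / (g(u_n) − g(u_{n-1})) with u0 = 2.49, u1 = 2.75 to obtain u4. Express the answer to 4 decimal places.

2.5480

g(2.49) = -1.173751, g(2.75) = 4.496875
u2 = 2.750000 − 4.496875·(2.750000 − 2.490000) / (4.496875 − (-1.173751)) = 2.750000 − (1.169187)/(5.670626) = 2.543817
g(2.543817) = -0.086370
u3 = 2.543817 − (-0.086370)·(2.543817 − 2.750000) / (-0.086370 − 4.496875) = 2.543817 − (0.017808)/(-4.583245) = 2.547702
g(2.547702) = -0.006164
u4 = 2.547702 − (-0.006164)·(2.547702 − 2.543817) / (-0.006164 − (-0.086370)) = 2.547702 − (-0.000024)/(0.080207) = 2.548001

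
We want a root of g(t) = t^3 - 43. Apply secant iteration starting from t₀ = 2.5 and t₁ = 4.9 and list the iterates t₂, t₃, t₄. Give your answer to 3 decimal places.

3.144, 3.386, 3.517

g(2.5) = -27.37500, g(4.9) = 74.64900
t₂ = 4.90000 − 74.64900·(4.90000 − 2.50000) / (74.64900 − (-27.37500)) = 4.90000 − (179.15760)/(102.02400) = 3.14397
g(3.14397) = -11.92339
t₃ = 3.14397 − (-11.92339)·(3.14397 − 4.90000) / (-11.92339 − 74.64900) = 3.14397 − (20.93788)/(-86.57239) = 3.38582
g(3.38582) = -4.18571
t₄ = 3.38582 − (-4.18571)·(3.38582 − 3.14397) / (-4.18571 − (-11.92339)) = 3.38582 − (-1.01233)/(7.73769) = 3.51665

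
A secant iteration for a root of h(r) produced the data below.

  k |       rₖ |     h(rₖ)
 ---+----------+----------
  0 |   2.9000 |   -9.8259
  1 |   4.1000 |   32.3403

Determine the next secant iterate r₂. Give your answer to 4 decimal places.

r₂ = 4.1000 − 32.3403·(4.1000 − 2.9000) / (32.3403 − (-9.8259))
   = 4.1000 − (38.808360)/(42.166200) = 3.179633

3.1796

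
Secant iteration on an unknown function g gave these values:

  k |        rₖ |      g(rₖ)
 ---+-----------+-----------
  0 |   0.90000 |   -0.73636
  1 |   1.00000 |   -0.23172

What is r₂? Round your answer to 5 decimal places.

r₂ = 1.00000 − (-0.23172)·(1.00000 − 0.90000) / (-0.23172 − (-0.73636))
   = 1.00000 − (-0.0231720)/(0.5046400) = 1.0459179

1.04592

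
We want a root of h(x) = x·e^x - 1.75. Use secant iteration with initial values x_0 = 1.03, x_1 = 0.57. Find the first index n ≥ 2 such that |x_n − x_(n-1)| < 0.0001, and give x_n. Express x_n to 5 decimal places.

n = 6, x_n = 0.79236

h(1.03) = 1.1350978, h(0.57) = -0.7420878
x_2 = 0.5700000 − (-0.7420878)·(-0.4600000)/(-1.8771856) = 0.7518469;  |Δ| = 0.1818469
h(0.7518469) = -0.1553977
x_3 = 0.7518469 − (-0.1553977)·(0.1818469)/(0.5866900) = 0.8000130;  |Δ| = 0.0481661
h(0.8000130) = 0.0304850
x_4 = 0.8000130 − 0.0304850·(0.0481661)/(0.1858828) = 0.7921137;  |Δ| = 0.0078993
h(0.7921137) = -0.0009663
x_5 = 0.7921137 − (-0.0009663)·(-0.0078993)/(-0.0314513) = 0.7923564;  |Δ| = 0.0002427
h(0.7923564) = -0.0000057
x_6 = 0.7923564 − (-0.0000057)·(0.0002427)/(0.0009606) = 0.7923579;  |Δ| = 0.0000015
|x_6 − x_5| = 0.0000015 < 0.0001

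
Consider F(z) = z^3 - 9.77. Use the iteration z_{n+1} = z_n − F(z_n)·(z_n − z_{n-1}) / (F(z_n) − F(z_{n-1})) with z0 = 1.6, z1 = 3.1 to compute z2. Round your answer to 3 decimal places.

F(1.6) = -5.67400, F(3.1) = 20.02100
z2 = 3.10000 − 20.02100·(3.10000 − 1.60000) / (20.02100 − (-5.67400)) = 3.10000 − (30.03150)/(25.69500) = 1.93123

1.931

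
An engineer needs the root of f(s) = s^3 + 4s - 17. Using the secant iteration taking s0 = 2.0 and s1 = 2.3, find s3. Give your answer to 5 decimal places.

2.06065

f(2.0) = -1.0000000, f(2.3) = 4.3670000
s2 = 2.3000000 − 4.3670000·(2.3000000 − 2.0000000) / (4.3670000 − (-1.0000000)) = 2.3000000 − (1.3101000)/(5.3670000) = 2.0558971
f(2.0558971) = -0.0867240
s3 = 2.0558971 − (-0.0867240)·(2.0558971 − 2.3000000) / (-0.0867240 − 4.3670000) = 2.0558971 − (0.0211696)/(-4.4537240) = 2.0606504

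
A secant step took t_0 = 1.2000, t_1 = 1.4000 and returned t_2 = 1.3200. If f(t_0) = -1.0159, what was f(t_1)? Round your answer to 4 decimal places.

The secant line through (1.2000, -1.0159) and (1.4000, f(t_1)) crosses zero at t_2 = 1.3200.
So (1.2000, -1.0159), (1.4000, f(t_1)), (1.3200, 0) are collinear:
f(t_1) = -1.0159 · (1.4000 − 1.3200) / (1.2000 − 1.3200) = -1.0159 · (0.080000)/(-0.120000) = 0.677267

0.6773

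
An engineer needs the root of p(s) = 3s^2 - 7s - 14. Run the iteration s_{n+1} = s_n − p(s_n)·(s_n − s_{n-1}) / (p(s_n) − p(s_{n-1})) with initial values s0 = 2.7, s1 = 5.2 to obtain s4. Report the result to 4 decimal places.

p(2.7) = -11.030000, p(5.2) = 30.720000
s2 = 5.200000 − 30.720000·(5.200000 − 2.700000) / (30.720000 − (-11.030000)) = 5.200000 − (76.800000)/(41.750000) = 3.360479
p(3.360479) = -3.644895
s3 = 3.360479 − (-3.644895)·(3.360479 − 5.200000) / (-3.644895 − 30.720000) = 3.360479 − (6.704861)/(-34.364895) = 3.555587
p(3.555587) = -0.962514
s4 = 3.555587 − (-0.962514)·(3.555587 − 3.360479) / (-0.962514 − (-3.644895)) = 3.555587 − (-0.187794)/(2.682381) = 3.625597

3.6256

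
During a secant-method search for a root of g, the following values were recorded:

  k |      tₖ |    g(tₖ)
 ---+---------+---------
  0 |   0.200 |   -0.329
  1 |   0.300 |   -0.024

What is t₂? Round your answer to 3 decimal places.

t₂ = 0.300 − (-0.024)·(0.300 − 0.200) / (-0.024 − (-0.329))
   = 0.300 − (-0.00240)/(0.30500) = 0.30787

0.308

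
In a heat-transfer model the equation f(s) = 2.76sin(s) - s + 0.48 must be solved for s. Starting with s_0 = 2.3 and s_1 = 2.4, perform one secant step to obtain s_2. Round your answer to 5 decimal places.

f(2.3) = 0.2381464, f(2.4) = -0.0557216
s_2 = 2.4000000 − (-0.0557216)·(2.4000000 − 2.3000000) / (-0.0557216 − 0.2381464) = 2.4000000 − (-0.0055722)/(-0.2938680) = 2.3810386

2.38104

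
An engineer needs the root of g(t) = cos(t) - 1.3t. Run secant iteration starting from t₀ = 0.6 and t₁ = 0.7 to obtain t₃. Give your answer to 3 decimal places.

0.624

g(0.6) = 0.04534, g(0.7) = -0.14516
t₂ = 0.70000 − (-0.14516)·(0.70000 − 0.60000) / (-0.14516 − 0.04534) = 0.70000 − (-0.01452)/(-0.19049) = 0.62380
g(0.62380) = 0.00073
t₃ = 0.62380 − 0.00073·(0.62380 − 0.70000) / (0.00073 − (-0.14516)) = 0.62380 − (-0.00006)/(0.14588) = 0.62418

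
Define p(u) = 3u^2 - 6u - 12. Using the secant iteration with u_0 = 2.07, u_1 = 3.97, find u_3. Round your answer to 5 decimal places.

p(2.07) = -11.5653000, p(3.97) = 11.4627000
u_2 = 3.9700000 − 11.4627000·(3.9700000 − 2.0700000) / (11.4627000 − (-11.5653000)) = 3.9700000 − (21.7791300)/(23.0280000) = 3.0242327
p(3.0242327) = -2.7074463
u_3 = 3.0242327 − (-2.7074463)·(3.0242327 − 3.9700000) / (-2.7074463 − 11.4627000) = 3.0242327 − (2.5606142)/(-14.1701463) = 3.2049375

3.20494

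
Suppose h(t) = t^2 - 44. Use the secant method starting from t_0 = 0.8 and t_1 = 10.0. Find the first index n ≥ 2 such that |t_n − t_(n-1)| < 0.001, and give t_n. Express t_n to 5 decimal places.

h(0.8) = -43.3600000, h(10.0) = 56.0000000
t_2 = 10.0000000 − 56.0000000·(9.2000000)/(99.3600000) = 4.8148148;  |Δ| = 5.1851852
h(4.8148148) = -20.8175583
t_3 = 4.8148148 − (-20.8175583)·(-5.1851852)/(-76.8175583) = 6.2200000;  |Δ| = 1.4051852
h(6.2200000) = -5.3116000
t_4 = 6.2200000 − (-5.3116000)·(1.4051852)/(15.5059583) = 6.7013493;  |Δ| = 0.4813493
h(6.7013493) = 0.9080820
t_5 = 6.7013493 − 0.9080820·(0.4813493)/(6.2196820) = 6.6310716;  |Δ| = 0.0702776
h(6.6310716) = -0.0288891
t_6 = 6.6310716 − (-0.0288891)·(-0.0702776)/(-0.9369711) = 6.6332385;  |Δ| = 0.0021668
h(6.6332385) = -0.0001476
t_7 = 6.6332385 − (-0.0001476)·(0.0021668)/(0.0287416) = 6.6332496;  |Δ| = 0.0000111
|t_7 − t_6| = 0.0000111 < 0.001

n = 7, t_n = 6.63325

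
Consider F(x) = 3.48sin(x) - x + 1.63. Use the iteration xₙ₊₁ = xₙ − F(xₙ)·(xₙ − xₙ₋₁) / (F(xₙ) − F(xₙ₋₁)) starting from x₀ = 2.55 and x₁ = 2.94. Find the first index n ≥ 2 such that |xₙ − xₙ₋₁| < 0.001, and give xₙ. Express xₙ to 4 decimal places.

F(2.55) = 1.020739, F(2.94) = -0.613200
x₂ = 2.940000 − (-0.613200)·(0.390000)/(-1.633939) = 2.793637;  |Δ| = 0.146363
F(2.793637) = 0.022961
x₃ = 2.793637 − 0.022961·(-0.146363)/(0.636161) = 2.798920;  |Δ| = 0.005283
F(2.798920) = 0.000380
x₄ = 2.798920 − 0.000380·(0.005283)/(-0.022581) = 2.799009;  |Δ| = 0.000089
|x₄ − x₃| = 0.000089 < 0.001

n = 4, xₙ = 2.7990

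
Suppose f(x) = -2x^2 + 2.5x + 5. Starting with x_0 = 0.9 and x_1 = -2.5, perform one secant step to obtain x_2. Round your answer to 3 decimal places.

-0.088

f(0.9) = 5.63000, f(-2.5) = -13.75000
x_2 = -2.50000 − (-13.75000)·(-2.50000 − 0.90000) / (-13.75000 − 5.63000) = -2.50000 − (46.75000)/(-19.38000) = -0.08772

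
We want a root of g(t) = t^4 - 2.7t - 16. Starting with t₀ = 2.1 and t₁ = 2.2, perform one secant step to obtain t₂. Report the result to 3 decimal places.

2.160

g(2.1) = -2.22190, g(2.2) = 1.48560
t₂ = 2.20000 − 1.48560·(2.20000 − 2.10000) / (1.48560 − (-2.22190)) = 2.20000 − (0.14856)/(3.70750) = 2.15993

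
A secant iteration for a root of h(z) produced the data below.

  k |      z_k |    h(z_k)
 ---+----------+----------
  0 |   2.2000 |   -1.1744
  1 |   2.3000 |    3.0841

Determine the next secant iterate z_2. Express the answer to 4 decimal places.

2.2276

z_2 = 2.3000 − 3.0841·(2.3000 − 2.2000) / (3.0841 − (-1.1744))
   = 2.3000 − (0.308410)/(4.258500) = 2.227578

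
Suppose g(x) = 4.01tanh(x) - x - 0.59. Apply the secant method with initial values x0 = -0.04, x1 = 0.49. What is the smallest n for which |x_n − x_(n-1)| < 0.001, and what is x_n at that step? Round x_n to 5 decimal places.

g(-0.04) = -0.7103145, g(0.49) = 0.7414079
x2 = 0.4900000 − 0.7414079·(0.5300000)/(1.4517224) = 0.2193242;  |Δ| = 0.2706758
g(0.2193242) = 0.0563298
x3 = 0.2193242 − 0.0563298·(-0.2706758)/(-0.6850781) = 0.1970681;  |Δ| = 0.0222560
g(0.1970681) = -0.0068984
x4 = 0.1970681 − (-0.0068984)·(-0.0222560)/(-0.0632282) = 0.1994963;  |Δ| = 0.0024282
g(0.1994963) = 0.0000375
x5 = 0.1994963 − 0.0000375·(0.0024282)/(0.0069359) = 0.1994832;  |Δ| = 0.0000131
|x5 − x4| = 0.0000131 < 0.001

n = 5, x_n = 0.19948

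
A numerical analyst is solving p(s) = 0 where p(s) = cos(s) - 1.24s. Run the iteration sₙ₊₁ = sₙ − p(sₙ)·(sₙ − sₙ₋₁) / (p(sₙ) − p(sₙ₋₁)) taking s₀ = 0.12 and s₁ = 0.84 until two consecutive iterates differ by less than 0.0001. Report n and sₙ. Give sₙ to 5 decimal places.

p(0.12) = 0.8440086, p(0.84) = -0.3741372
s₂ = 0.8400000 − (-0.3741372)·(0.7200000)/(-1.2181458) = 0.6188616;  |Δ| = 0.2211384
p(0.6188616) = 0.0471509
s₃ = 0.6188616 − 0.0471509·(-0.2211384)/(0.4212881) = 0.6436116;  |Δ| = 0.0247500
p(0.6436116) = 0.0018553
s₄ = 0.6436116 − 0.0018553·(0.0247500)/(-0.0452957) = 0.6446254;  |Δ| = 0.0010137
p(0.6446254) = -0.0000105
s₅ = 0.6446254 − (-0.0000105)·(0.0010137)/(-0.0018658) = 0.6446197;  |Δ| = 0.0000057
|s₅ − s₄| = 0.0000057 < 0.0001

n = 5, sₙ = 0.64462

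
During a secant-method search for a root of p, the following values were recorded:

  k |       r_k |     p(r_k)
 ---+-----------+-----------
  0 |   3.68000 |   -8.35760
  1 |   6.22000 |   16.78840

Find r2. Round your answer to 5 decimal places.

4.52420

r2 = 6.22000 − 16.78840·(6.22000 − 3.68000) / (16.78840 − (-8.35760))
   = 6.22000 − (42.6425360)/(25.1460000) = 4.5242020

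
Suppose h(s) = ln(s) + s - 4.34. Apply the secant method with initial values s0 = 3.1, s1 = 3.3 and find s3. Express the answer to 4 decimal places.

3.1824

h(3.1) = -0.108598, h(3.3) = 0.153922
s2 = 3.300000 − 0.153922·(3.300000 − 3.100000) / (0.153922 − (-0.108598)) = 3.300000 − (0.030784)/(0.262520) = 3.182735
h(3.182735) = 0.000476
s3 = 3.182735 − 0.000476·(3.182735 − 3.300000) / (0.000476 − 0.153922) = 3.182735 − (-0.000056)/(-0.153447) = 3.182371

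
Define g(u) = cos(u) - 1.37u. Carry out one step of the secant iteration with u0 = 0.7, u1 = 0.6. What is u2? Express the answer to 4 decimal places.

g(0.7) = -0.194158, g(0.6) = 0.003336
u2 = 0.600000 − 0.003336·(0.600000 − 0.700000) / (0.003336 − (-0.194158)) = 0.600000 − (-0.000334)/(0.197493) = 0.601689

0.6017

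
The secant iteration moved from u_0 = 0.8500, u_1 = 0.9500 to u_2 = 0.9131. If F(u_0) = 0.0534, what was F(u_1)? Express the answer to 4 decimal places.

The secant line through (0.8500, 0.0534) and (0.9500, F(u_1)) crosses zero at u_2 = 0.9131.
So (0.8500, 0.0534), (0.9500, F(u_1)), (0.9131, 0) are collinear:
F(u_1) = 0.0534 · (0.9500 − 0.9131) / (0.8500 − 0.9131) = 0.0534 · (0.036900)/(-0.063100) = -0.031228

-0.0312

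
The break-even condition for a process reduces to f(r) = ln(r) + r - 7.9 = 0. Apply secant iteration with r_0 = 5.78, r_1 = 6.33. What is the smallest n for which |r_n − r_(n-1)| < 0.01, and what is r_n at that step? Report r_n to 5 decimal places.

n = 3, r_n = 6.09288

f(5.78) = -0.3655963, f(6.33) = 0.2753002
r_2 = 6.3300000 − 0.2753002·(0.5500000)/(0.6408966) = 6.0937448;  |Δ| = 0.2362552
f(6.0937448) = 0.0010076
r_3 = 6.0937448 − 0.0010076·(-0.2362552)/(-0.2742926) = 6.0928769;  |Δ| = 0.0008679
|r_3 − r_2| = 0.0008679 < 0.01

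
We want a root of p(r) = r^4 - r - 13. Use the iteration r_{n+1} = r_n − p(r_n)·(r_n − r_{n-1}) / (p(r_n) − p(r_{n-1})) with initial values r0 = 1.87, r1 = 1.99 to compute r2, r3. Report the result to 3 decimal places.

p(1.87) = -2.64169, p(1.99) = 0.69239
r2 = 1.99000 − 0.69239·(1.99000 − 1.87000) / (0.69239 − (-2.64169)) = 1.99000 − (0.08309)/(3.33408) = 1.96508
p(1.96508) = -0.05361
r3 = 1.96508 − (-0.05361)·(1.96508 − 1.99000) / (-0.05361 − 0.69239) = 1.96508 − (0.00134)/(-0.74600) = 1.96687

1.965, 1.967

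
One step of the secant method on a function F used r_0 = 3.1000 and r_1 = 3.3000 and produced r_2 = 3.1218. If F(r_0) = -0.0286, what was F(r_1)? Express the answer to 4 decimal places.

0.2338

The secant line through (3.1000, -0.0286) and (3.3000, F(r_1)) crosses zero at r_2 = 3.1218.
So (3.1000, -0.0286), (3.3000, F(r_1)), (3.1218, 0) are collinear:
F(r_1) = -0.0286 · (3.3000 − 3.1218) / (3.1000 − 3.1218) = -0.0286 · (0.178200)/(-0.021800) = 0.233785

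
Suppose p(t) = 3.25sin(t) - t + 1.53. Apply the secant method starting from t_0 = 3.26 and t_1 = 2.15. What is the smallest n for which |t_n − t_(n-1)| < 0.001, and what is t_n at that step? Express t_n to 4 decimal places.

p(3.26) = -2.113925, p(2.15) = 2.099921
t_2 = 2.150000 − 2.099921·(-1.110000)/(4.213846) = 2.703156;  |Δ| = 0.553156
p(2.703156) = 0.206551
t_3 = 2.703156 − 0.206551·(0.553156)/(-1.893371) = 2.763500;  |Δ| = 0.060345
p(2.763500) = -0.033768
t_4 = 2.763500 − (-0.033768)·(0.060345)/(-0.240318) = 2.755021;  |Δ| = 0.008479
p(2.755021) = 0.000279
t_5 = 2.755021 − 0.000279·(-0.008479)/(0.034047) = 2.755090;  |Δ| = 0.000069
|t_5 − t_4| = 0.000069 < 0.001

n = 5, t_n = 2.7551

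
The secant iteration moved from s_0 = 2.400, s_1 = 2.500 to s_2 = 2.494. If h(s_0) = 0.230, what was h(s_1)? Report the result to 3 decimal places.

-0.015

The secant line through (2.400, 0.230) and (2.500, h(s_1)) crosses zero at s_2 = 2.494.
So (2.400, 0.230), (2.500, h(s_1)), (2.494, 0) are collinear:
h(s_1) = 0.230 · (2.500 − 2.494) / (2.400 − 2.494) = 0.230 · (0.00600)/(-0.09400) = -0.01468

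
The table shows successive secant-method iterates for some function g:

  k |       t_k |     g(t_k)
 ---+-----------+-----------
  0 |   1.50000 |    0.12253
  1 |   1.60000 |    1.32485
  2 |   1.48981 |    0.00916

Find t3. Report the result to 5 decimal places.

1.48904

t3 = 1.48981 − 0.00916·(1.48981 − 1.60000) / (0.00916 − 1.32485)
   = 1.48981 − (-0.0010093)/(-1.3156900) = 1.4890428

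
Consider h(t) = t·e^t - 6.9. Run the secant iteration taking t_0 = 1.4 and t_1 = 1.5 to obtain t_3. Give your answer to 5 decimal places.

h(1.4) = -1.2227200, h(1.5) = -0.1774664
t_2 = 1.5000000 − (-0.1774664)·(1.5000000 − 1.4000000) / (-0.1774664 − (-1.2227200)) = 1.5000000 − (-0.0177466)/(1.0452537) = 1.5169783
h(1.5169783) = 0.0150397
t_3 = 1.5169783 − 0.0150397·(1.5169783 − 1.5000000) / (0.0150397 − (-0.1774664)) = 1.5169783 − (0.0002553)/(0.1925061) = 1.5156519

1.51565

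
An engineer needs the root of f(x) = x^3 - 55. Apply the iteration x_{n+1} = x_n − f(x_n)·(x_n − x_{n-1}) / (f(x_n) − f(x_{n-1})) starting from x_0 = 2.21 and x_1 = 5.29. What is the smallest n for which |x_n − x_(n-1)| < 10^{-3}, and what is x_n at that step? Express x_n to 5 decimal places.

n = 7, x_n = 3.80295

f(2.21) = -44.2061390, f(5.29) = 93.0358890
x_2 = 5.2900000 − 93.0358890·(3.0800000)/(137.2420280) = 3.2020788;  |Δ| = 2.0879212
f(3.2020788) = -22.1680974
x_3 = 3.2020788 − (-22.1680974)·(-2.0879212)/(-115.2039864) = 3.6038465;  |Δ| = 0.4017677
f(3.6038465) = -8.1942879
x_4 = 3.6038465 − (-8.1942879)·(0.4017677)/(13.9738095) = 3.8394444;  |Δ| = 0.2355979
f(3.8394444) = 1.5985300
x_5 = 3.8394444 − 1.5985300·(0.2355979)/(9.7928179) = 3.8009866;  |Δ| = 0.0384578
f(3.8009866) = -0.0852493
x_6 = 3.8009866 − (-0.0852493)·(-0.0384578)/(-1.6837793) = 3.8029337;  |Δ| = 0.0019471
f(3.8029337) = -0.0008135
x_7 = 3.8029337 − (-0.0008135)·(0.0019471)/(0.0844358) = 3.8029525;  |Δ| = 0.0000188
|x_7 − x_6| = 0.0000188 < 10^{-3}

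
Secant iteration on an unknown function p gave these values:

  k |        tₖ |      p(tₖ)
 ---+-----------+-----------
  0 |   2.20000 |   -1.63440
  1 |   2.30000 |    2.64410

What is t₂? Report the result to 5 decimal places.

2.23820

t₂ = 2.30000 − 2.64410·(2.30000 − 2.20000) / (2.64410 − (-1.63440))
   = 2.30000 − (0.2644100)/(4.2785000) = 2.2382003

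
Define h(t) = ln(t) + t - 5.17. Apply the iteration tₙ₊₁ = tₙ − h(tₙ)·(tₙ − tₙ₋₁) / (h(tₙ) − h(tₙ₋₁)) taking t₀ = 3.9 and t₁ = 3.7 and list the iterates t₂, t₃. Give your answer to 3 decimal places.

h(3.9) = 0.09098, h(3.7) = -0.16167
t₂ = 3.70000 − (-0.16167)·(3.70000 − 3.90000) / (-0.16167 − 0.09098) = 3.70000 − (0.03233)/(-0.25264) = 3.82798
h(3.82798) = 0.00032
t₃ = 3.82798 − 0.00032·(3.82798 − 3.70000) / (0.00032 − (-0.16167)) = 3.82798 − (0.00004)/(0.16198) = 3.82773

3.828, 3.828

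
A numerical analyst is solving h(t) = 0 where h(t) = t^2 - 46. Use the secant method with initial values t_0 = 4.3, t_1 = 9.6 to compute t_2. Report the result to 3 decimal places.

6.279

h(4.3) = -27.51000, h(9.6) = 46.16000
t_2 = 9.60000 − 46.16000·(9.60000 − 4.30000) / (46.16000 − (-27.51000)) = 9.60000 − (244.64800)/(73.67000) = 6.27914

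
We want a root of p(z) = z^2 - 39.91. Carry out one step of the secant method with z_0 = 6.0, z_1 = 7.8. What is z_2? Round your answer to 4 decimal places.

p(6.0) = -3.910000, p(7.8) = 20.930000
z_2 = 7.800000 − 20.930000·(7.800000 − 6.000000) / (20.930000 − (-3.910000)) = 7.800000 − (37.674000)/(24.840000) = 6.283333

6.2833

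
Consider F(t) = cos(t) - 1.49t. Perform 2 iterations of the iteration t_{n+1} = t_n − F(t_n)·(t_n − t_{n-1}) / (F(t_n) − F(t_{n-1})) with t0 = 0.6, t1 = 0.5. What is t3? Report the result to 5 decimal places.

0.56636

F(0.6) = -0.0686644, F(0.5) = 0.1325826
t2 = 0.5000000 − 0.1325826·(0.5000000 − 0.6000000) / (0.1325826 − (-0.0686644)) = 0.5000000 − (-0.0132583)/(0.2012469) = 0.5658805
F(0.5658805) = 0.0009548
t3 = 0.5658805 − 0.0009548·(0.5658805 − 0.5000000) / (0.0009548 − 0.1325826) = 0.5658805 − (0.0000629)/(-0.1316277) = 0.5663584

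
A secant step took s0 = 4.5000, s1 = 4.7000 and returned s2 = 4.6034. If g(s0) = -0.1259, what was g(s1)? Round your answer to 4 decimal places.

0.1176

The secant line through (4.5000, -0.1259) and (4.7000, g(s1)) crosses zero at s2 = 4.6034.
So (4.5000, -0.1259), (4.7000, g(s1)), (4.6034, 0) are collinear:
g(s1) = -0.1259 · (4.7000 − 4.6034) / (4.5000 − 4.6034) = -0.1259 · (0.096600)/(-0.103400) = 0.117620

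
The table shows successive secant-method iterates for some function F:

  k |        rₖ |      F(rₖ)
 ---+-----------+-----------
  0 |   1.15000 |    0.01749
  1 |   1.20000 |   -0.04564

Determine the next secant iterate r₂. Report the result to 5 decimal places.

r₂ = 1.20000 − (-0.04564)·(1.20000 − 1.15000) / (-0.04564 − 0.01749)
   = 1.20000 − (-0.0022820)/(-0.0631300) = 1.1638524

1.16385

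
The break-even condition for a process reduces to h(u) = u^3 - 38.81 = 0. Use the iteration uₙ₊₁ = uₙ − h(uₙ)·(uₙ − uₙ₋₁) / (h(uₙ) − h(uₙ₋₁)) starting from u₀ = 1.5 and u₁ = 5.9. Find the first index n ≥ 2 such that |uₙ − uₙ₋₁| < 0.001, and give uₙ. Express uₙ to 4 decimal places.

h(1.5) = -35.435000, h(5.9) = 166.569000
u₂ = 5.900000 − 166.569000·(4.400000)/(202.004000) = 2.271836;  |Δ| = 3.628164
h(2.271836) = -27.084509
u₃ = 2.271836 − (-27.084509)·(-3.628164)/(-193.653509) = 2.779274;  |Δ| = 0.507437
h(2.779274) = -17.341885
u₄ = 2.779274 − (-17.341885)·(0.507437)/(9.742624) = 3.682513;  |Δ| = 0.903239
h(3.682513) = 11.128197
u₅ = 3.682513 − 11.128197·(0.903239)/(28.470082) = 3.329461;  |Δ| = 0.353052
h(3.329461) = -1.901899
u₆ = 3.329461 − (-1.901899)·(-0.353052)/(-13.030096) = 3.380993;  |Δ| = 0.051532
h(3.380993) = -0.161486
u₇ = 3.380993 − (-0.161486)·(0.051532)/(1.740413) = 3.385774;  |Δ| = 0.004781
h(3.385774) = 0.002719
u₈ = 3.385774 − 0.002719·(0.004781)/(0.164204) = 3.385695;  |Δ| = 0.000079
|u₈ − u₇| = 0.000079 < 0.001

n = 8, uₙ = 3.3857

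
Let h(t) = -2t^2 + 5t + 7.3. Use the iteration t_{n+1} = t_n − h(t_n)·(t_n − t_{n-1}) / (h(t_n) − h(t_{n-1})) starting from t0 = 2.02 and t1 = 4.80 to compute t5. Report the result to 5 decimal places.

h(2.02) = 9.2392000, h(4.80) = -14.7800000
t2 = 4.8000000 − (-14.7800000)·(4.8000000 − 2.0200000) / (-14.7800000 − 9.2392000) = 4.8000000 − (-41.0884000)/(-24.0192000) = 3.0893519
h(3.0893519) = 3.6585695
t3 = 3.0893519 − 3.6585695·(3.0893519 − 4.8000000) / (3.6585695 − (-14.7800000)) = 3.0893519 − (-6.2585252)/(18.4385695) = 3.4287776
h(3.4287776) = 0.9308564
t4 = 3.4287776 − 0.9308564·(3.4287776 − 3.0893519) / (0.9308564 − 3.6585695) = 3.4287776 − (0.3159566)/(-2.7277132) = 3.5446096
h(3.5446096) = -0.1054669
t5 = 3.5446096 − (-0.1054669)·(3.5446096 − 3.4287776) / (-0.1054669 − 0.9308564) = 3.5446096 − (-0.0122164)/(-1.0363233) = 3.5328214

3.53282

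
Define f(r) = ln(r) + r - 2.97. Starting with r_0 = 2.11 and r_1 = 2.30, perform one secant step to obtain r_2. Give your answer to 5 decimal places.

2.18794

f(2.11) = -0.1133121, f(2.30) = 0.1629091
r_2 = 2.3000000 − 0.1629091·(2.3000000 − 2.1100000) / (0.1629091 − (-0.1133121)) = 2.3000000 − (0.0309527)/(0.2762212) = 2.1879422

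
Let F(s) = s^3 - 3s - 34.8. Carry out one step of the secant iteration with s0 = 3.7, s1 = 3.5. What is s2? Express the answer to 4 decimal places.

F(3.7) = 4.753000, F(3.5) = -2.425000
s2 = 3.500000 − (-2.425000)·(3.500000 − 3.700000) / (-2.425000 − 4.753000) = 3.500000 − (0.485000)/(-7.178000) = 3.567568

3.5676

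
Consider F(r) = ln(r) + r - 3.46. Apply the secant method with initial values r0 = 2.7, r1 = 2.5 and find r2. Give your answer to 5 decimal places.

F(2.7) = 0.2332518, F(2.5) = -0.0437093
r2 = 2.5000000 − (-0.0437093)·(2.5000000 − 2.7000000) / (-0.0437093 − 0.2332518) = 2.5000000 − (0.0087419)/(-0.2769610) = 2.5315635

2.53156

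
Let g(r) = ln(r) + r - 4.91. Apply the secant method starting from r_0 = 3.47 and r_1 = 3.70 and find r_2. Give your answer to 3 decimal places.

g(3.47) = -0.19585, g(3.70) = 0.09833
r_2 = 3.70000 − 0.09833·(3.70000 − 3.47000) / (0.09833 − (-0.19585)) = 3.70000 − (0.02262)/(0.29418) = 3.62312

3.623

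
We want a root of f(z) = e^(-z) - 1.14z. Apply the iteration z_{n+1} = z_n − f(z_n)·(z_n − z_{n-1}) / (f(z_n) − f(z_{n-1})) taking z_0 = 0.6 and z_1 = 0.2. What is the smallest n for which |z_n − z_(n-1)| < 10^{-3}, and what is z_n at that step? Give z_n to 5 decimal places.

n = 4, z_n = 0.52099

f(0.6) = -0.1351884, f(0.2) = 0.5907308
z_2 = 0.2000000 − 0.5907308·(-0.4000000)/(0.7259191) = 0.5255078;  |Δ| = 0.3255078
f(0.5255078) = -0.0078238
z_3 = 0.5255078 − (-0.0078238)·(0.3255078)/(-0.5985545) = 0.5212530;  |Δ| = 0.0042547
f(0.5212530) = -0.0004524
z_4 = 0.5212530 − (-0.0004524)·(-0.0042547)/(0.0073714) = 0.5209919;  |Δ| = 0.0002611
|z_4 − z_3| = 0.0002611 < 10^{-3}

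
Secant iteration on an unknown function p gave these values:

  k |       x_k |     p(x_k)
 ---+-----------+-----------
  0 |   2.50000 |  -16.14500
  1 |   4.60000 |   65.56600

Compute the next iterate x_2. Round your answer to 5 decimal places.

x_2 = 4.60000 − 65.56600·(4.60000 − 2.50000) / (65.56600 − (-16.14500))
   = 4.60000 − (137.6886000)/(81.7110000) = 2.9149319

2.91493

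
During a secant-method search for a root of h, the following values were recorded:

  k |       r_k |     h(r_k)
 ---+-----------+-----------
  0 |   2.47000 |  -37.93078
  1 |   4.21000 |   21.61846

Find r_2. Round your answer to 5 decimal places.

3.57832

r_2 = 4.21000 − 21.61846·(4.21000 − 2.47000) / (21.61846 − (-37.93078))
   = 4.21000 − (37.6161204)/(59.5492400) = 3.5783191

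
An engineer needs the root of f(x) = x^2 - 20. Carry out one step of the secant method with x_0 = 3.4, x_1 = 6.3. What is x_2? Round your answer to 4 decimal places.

4.2701

f(3.4) = -8.440000, f(6.3) = 19.690000
x_2 = 6.300000 − 19.690000·(6.300000 − 3.400000) / (19.690000 − (-8.440000)) = 6.300000 − (57.101000)/(28.130000) = 4.270103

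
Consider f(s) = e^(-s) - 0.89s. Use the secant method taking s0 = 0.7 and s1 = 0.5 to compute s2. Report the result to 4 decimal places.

f(0.7) = -0.126415, f(0.5) = 0.161531
s2 = 0.500000 − 0.161531·(0.500000 − 0.700000) / (0.161531 − (-0.126415)) = 0.500000 − (-0.032306)/(0.287945) = 0.612195

0.6122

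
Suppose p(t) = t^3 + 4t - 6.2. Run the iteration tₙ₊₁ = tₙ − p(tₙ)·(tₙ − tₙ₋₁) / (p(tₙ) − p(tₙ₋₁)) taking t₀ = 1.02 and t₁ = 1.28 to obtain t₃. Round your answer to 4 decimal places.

p(1.02) = -1.058792, p(1.28) = 1.017152
t₂ = 1.280000 − 1.017152·(1.280000 − 1.020000) / (1.017152 − (-1.058792)) = 1.280000 − (0.264460)/(2.075944) = 1.152608
p(1.152608) = -0.058326
t₃ = 1.152608 − (-0.058326)·(1.152608 − 1.280000) / (-0.058326 − 1.017152) = 1.152608 − (0.007430)/(-1.075478) = 1.159516

1.1595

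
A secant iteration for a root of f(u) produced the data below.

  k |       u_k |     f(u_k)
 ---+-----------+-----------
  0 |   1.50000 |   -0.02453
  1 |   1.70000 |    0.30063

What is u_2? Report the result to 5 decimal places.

u_2 = 1.70000 − 0.30063·(1.70000 − 1.50000) / (0.30063 − (-0.02453))
   = 1.70000 − (0.0601260)/(0.3251600) = 1.5150880

1.51509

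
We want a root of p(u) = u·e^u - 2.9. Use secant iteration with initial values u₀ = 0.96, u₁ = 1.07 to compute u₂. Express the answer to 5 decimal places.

p(0.96) = -0.3927714, p(1.07) = 0.2194561
u₂ = 1.0700000 − 0.2194561·(1.0700000 − 0.9600000) / (0.2194561 − (-0.3927714)) = 1.0700000 − (0.0241402)/(0.6122275) = 1.0305699

1.03057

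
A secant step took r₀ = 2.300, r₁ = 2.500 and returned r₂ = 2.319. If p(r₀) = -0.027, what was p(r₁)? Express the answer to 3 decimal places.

The secant line through (2.300, -0.027) and (2.500, p(r₁)) crosses zero at r₂ = 2.319.
So (2.300, -0.027), (2.500, p(r₁)), (2.319, 0) are collinear:
p(r₁) = -0.027 · (2.500 − 2.319) / (2.300 − 2.319) = -0.027 · (0.18100)/(-0.01900) = 0.25721

0.257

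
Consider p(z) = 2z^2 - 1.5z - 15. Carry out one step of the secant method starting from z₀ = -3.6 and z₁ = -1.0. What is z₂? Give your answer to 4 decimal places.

-2.0748

p(-3.6) = 16.320000, p(-1.0) = -11.500000
z₂ = -1.000000 − (-11.500000)·(-1.000000 − (-3.600000)) / (-11.500000 − 16.320000) = -1.000000 − (-29.900000)/(-27.820000) = -2.074766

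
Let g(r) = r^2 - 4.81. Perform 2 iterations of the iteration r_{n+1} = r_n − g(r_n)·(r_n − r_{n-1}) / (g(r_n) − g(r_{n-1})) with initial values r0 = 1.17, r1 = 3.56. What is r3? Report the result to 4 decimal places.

g(1.17) = -3.441100, g(3.56) = 7.863600
r2 = 3.560000 − 7.863600·(3.560000 − 1.170000) / (7.863600 − (-3.441100)) = 3.560000 − (18.794004)/(11.304700) = 1.897505
g(1.897505) = -1.209474
r3 = 1.897505 − (-1.209474)·(1.897505 − 3.560000) / (-1.209474 − 7.863600) = 1.897505 − (2.010744)/(-9.073074) = 2.119122

2.1191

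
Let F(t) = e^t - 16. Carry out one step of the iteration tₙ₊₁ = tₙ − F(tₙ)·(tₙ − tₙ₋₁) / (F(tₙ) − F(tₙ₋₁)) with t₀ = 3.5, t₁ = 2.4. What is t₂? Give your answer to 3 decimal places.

2.648

F(3.5) = 17.11545, F(2.4) = -4.97682
t₂ = 2.40000 − (-4.97682)·(2.40000 − 3.50000) / (-4.97682 − 17.11545) = 2.40000 − (5.47451)/(-22.09228) = 2.64780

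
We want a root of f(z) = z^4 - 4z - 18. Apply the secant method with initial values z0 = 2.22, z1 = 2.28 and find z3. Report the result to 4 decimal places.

f(2.22) = -2.590873, f(2.28) = -0.096637
z2 = 2.280000 − (-0.096637)·(2.280000 − 2.220000) / (-0.096637 − (-2.590873)) = 2.280000 − (-0.005798)/(2.494236) = 2.282325
f(2.282325) = 0.004443
z3 = 2.282325 − 0.004443·(2.282325 − 2.280000) / (0.004443 − (-0.096637)) = 2.282325 − (0.000010)/(0.101081) = 2.282222

2.2822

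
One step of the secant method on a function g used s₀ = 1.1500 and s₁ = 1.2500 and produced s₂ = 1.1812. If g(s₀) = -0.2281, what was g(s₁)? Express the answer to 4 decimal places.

0.5030

The secant line through (1.1500, -0.2281) and (1.2500, g(s₁)) crosses zero at s₂ = 1.1812.
So (1.1500, -0.2281), (1.2500, g(s₁)), (1.1812, 0) are collinear:
g(s₁) = -0.2281 · (1.2500 − 1.1812) / (1.1500 − 1.1812) = -0.2281 · (0.068800)/(-0.031200) = 0.502990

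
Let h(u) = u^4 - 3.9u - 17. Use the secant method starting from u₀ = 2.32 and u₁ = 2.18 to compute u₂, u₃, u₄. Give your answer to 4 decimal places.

2.2499, 2.2537, 2.2535

h(2.32) = 2.922230, h(2.18) = -2.916694
u₂ = 2.180000 − (-2.916694)·(2.180000 − 2.320000) / (-2.916694 − 2.922230) = 2.180000 − (0.408337)/(-5.838924) = 2.249934
h(2.249934) = -0.148858
u₃ = 2.249934 − (-0.148858)·(2.249934 − 2.180000) / (-0.148858 − (-2.916694)) = 2.249934 − (-0.010410)/(2.767836) = 2.253695
h(2.253695) = 0.008255
u₄ = 2.253695 − 0.008255·(2.253695 − 2.249934) / (0.008255 − (-0.148858)) = 2.253695 − (0.000031)/(0.157113) = 2.253497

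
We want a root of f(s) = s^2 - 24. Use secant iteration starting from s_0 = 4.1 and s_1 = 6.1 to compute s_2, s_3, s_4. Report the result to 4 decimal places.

f(4.1) = -7.190000, f(6.1) = 13.210000
s_2 = 6.100000 − 13.210000·(6.100000 − 4.100000) / (13.210000 − (-7.190000)) = 6.100000 − (26.420000)/(20.400000) = 4.804902
f(4.804902) = -0.912917
s_3 = 4.804902 − (-0.912917)·(4.804902 − 6.100000) / (-0.912917 − 13.210000) = 4.804902 − (1.182317)/(-14.122917) = 4.888618
f(4.888618) = -0.101412
s_4 = 4.888618 − (-0.101412)·(4.888618 − 4.804902) / (-0.101412 − (-0.912917)) = 4.888618 − (-0.008490)/(0.811505) = 4.899080

4.8049, 4.8886, 4.8991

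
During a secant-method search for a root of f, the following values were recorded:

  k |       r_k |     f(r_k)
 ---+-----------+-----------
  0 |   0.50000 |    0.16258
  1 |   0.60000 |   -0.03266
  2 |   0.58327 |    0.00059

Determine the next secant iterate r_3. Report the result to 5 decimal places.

r_3 = 0.58327 − 0.00059·(0.58327 − 0.60000) / (0.00059 − (-0.03266))
   = 0.58327 − (-0.0000099)/(0.0332500) = 0.5835669

0.58357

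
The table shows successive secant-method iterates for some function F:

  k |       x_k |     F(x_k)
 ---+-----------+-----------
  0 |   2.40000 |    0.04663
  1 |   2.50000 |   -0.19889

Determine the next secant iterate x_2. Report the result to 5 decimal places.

x_2 = 2.50000 − (-0.19889)·(2.50000 − 2.40000) / (-0.19889 − 0.04663)
   = 2.50000 − (-0.0198890)/(-0.2455200) = 2.4189923

2.41899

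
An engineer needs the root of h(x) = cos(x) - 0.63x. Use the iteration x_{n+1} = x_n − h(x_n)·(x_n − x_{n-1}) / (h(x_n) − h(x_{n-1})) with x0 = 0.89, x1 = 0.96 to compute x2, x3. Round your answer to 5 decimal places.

0.93810, 0.93832

h(0.89) = 0.0687120, h(0.96) = -0.0312800
x2 = 0.9600000 − (-0.0312800)·(0.9600000 − 0.8900000) / (-0.0312800 − 0.0687120) = 0.9600000 − (-0.0021896)/(-0.0999920) = 0.9381022
h(0.9381022) = 0.0003151
x3 = 0.9381022 − 0.0003151·(0.9381022 − 0.9600000) / (0.0003151 − (-0.0312800)) = 0.9381022 − (-0.0000069)/(0.0315951) = 0.9383206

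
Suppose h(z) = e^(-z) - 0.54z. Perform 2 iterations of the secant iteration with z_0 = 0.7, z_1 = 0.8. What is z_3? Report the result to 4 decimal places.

0.8176

h(0.7) = 0.118585, h(0.8) = 0.017329
z_2 = 0.800000 − 0.017329·(0.800000 − 0.700000) / (0.017329 − 0.118585) = 0.800000 − (0.001733)/(-0.101256) = 0.817114
h(0.817114) = 0.000463
z_3 = 0.817114 − 0.000463·(0.817114 − 0.800000) / (0.000463 − 0.017329) = 0.817114 − (0.000008)/(-0.016866) = 0.817584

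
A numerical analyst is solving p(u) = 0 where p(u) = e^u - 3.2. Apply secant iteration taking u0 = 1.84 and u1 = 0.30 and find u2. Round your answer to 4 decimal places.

0.8760

p(1.84) = 3.096538, p(0.30) = -1.850141
u2 = 0.300000 − (-1.850141)·(0.300000 − 1.840000) / (-1.850141 − 3.096538) = 0.300000 − (2.849217)/(-4.946679) = 0.875986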